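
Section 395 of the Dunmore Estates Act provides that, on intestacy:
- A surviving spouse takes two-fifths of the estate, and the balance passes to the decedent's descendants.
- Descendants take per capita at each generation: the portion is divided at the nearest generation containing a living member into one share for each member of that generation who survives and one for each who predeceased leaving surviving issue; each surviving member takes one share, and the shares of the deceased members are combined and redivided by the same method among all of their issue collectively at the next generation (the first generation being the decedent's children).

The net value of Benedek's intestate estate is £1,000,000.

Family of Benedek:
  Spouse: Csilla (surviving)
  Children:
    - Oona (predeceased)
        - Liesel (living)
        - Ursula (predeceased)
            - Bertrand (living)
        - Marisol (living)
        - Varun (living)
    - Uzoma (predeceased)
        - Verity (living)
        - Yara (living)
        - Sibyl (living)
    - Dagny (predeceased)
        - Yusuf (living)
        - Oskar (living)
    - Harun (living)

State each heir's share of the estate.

Csilla takes two-fifths of £1,000,000 = £400,000. The remaining £600,000 passes to the descendants.
The descendants' portion (£600,000) is divided at the children's generation into 4 shares of £150,000. Harun takes £150,000. The 3 shares of the deceased (Oona, Uzoma, and Dagny) are combined into a pool of £450,000.
That pool (£450,000) is divided at the grandchildren's generation into 9 shares of £50,000. Liesel, Marisol, Varun, Verity, Yara, Sibyl, Yusuf, and Oskar each take £50,000. The remaining share for the deceased Ursula (£50,000) is carried to the next generation.
That pool (£50,000) passes entirely to Bertrand, the sole taker at the great-grandchildren's generation.

Csilla: £400,000; Liesel: £50,000; Bertrand: £50,000; Marisol: £50,000; Varun: £50,000; Verity: £50,000; Yara: £50,000; Sibyl: £50,000; Yusuf: £50,000; Oskar: £50,000; Harun: £150,000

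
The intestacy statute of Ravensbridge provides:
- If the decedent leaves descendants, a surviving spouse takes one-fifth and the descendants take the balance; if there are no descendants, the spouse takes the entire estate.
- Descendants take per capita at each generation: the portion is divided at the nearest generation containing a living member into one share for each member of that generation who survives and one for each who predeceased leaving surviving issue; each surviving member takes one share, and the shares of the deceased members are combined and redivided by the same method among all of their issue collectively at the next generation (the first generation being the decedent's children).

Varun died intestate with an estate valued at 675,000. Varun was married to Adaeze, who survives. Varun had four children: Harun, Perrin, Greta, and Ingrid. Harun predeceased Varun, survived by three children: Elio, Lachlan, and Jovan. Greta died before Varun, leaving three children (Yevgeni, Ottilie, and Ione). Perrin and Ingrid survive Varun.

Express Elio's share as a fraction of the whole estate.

Elio receives 1/15 of the estate.

Adaeze takes one-fifth of 675,000 = 135,000. The remaining 540,000 passes to the descendants.
The descendants' portion (540,000) is divided at the children's generation into 4 shares of 135,000. Perrin and Ingrid each take 135,000. The 2 shares of the deceased (Harun and Greta) are combined into a pool of 270,000.
That pool (270,000) is divided at the grandchildren's generation equally among Elio, Lachlan, Jovan, Yevgeni, Ottilie, and Ione: 45,000 each.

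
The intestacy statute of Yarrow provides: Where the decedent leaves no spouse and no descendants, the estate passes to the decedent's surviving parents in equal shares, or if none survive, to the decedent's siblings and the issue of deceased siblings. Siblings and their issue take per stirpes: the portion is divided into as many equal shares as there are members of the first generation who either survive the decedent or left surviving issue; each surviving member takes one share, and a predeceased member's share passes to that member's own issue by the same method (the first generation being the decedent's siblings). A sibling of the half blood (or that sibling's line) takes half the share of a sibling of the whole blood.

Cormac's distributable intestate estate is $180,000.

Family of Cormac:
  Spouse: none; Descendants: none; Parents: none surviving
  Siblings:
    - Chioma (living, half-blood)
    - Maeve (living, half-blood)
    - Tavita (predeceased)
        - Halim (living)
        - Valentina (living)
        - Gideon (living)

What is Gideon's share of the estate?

Gideon receives $30,000.

The entire $180,000 passes to the siblings and their issue.
Counting each half-blood sibling's line as half a unit, there are 2 units in $180,000, so one unit is $90,000. Whole-blood lines (Tavita) take $90,000 each; half-blood lines (Chioma and Maeve) take $45,000 each.
Tavita's share ($90,000) is divided into 3 shares of $30,000: Halim, Valentina, and Gideon each take $30,000.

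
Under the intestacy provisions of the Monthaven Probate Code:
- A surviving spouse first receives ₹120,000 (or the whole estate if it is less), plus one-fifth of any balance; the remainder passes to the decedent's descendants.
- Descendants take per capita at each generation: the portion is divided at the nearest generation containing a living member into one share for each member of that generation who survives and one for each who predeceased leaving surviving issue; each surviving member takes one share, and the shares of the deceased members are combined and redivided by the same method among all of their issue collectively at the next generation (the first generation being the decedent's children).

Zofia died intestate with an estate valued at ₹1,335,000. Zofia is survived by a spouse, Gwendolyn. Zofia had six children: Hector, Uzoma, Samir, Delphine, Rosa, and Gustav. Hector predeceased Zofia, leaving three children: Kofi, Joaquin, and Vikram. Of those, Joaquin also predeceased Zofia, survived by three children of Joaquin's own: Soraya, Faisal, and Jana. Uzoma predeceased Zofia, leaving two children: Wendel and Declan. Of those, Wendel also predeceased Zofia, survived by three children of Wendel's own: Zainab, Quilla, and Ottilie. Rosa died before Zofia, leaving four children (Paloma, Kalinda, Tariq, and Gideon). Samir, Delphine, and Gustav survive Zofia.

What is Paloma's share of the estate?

Gwendolyn first takes ₹120,000, leaving a balance of ₹1,215,000. Gwendolyn then takes one-fifth of the balance (₹243,000), for a total of ₹363,000. The remaining ₹972,000 passes to the descendants.
The descendants' portion (₹972,000) is divided at the children's generation into 6 shares of ₹162,000. Samir, Delphine, and Gustav each take ₹162,000. The 3 shares of the deceased (Hector, Uzoma, and Rosa) are combined into a pool of ₹486,000.
That pool (₹486,000) is divided at the grandchildren's generation into 9 shares of ₹54,000. Kofi, Vikram, Declan, Paloma, Kalinda, Tariq, and Gideon each take ₹54,000. The 2 shares of the deceased (Joaquin and Wendel) are combined into a pool of ₹108,000.
That pool (₹108,000) is divided at the great-grandchildren's generation equally among Soraya, Faisal, Jana, Zainab, Quilla, and Ottilie: ₹18,000 each.

Paloma receives ₹54,000.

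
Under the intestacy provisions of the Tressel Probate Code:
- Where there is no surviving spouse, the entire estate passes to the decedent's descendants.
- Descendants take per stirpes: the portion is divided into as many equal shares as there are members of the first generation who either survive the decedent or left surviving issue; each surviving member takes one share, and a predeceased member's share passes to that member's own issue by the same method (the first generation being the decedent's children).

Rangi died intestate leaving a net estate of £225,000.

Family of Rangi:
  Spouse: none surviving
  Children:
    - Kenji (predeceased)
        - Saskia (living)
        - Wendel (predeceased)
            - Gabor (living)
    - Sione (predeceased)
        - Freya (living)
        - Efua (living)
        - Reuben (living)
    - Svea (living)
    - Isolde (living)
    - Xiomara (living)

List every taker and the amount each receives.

The entire £225,000 passes to the descendants.
That amount (£225,000) is divided into 5 shares of £45,000: Svea, Isolde, and Xiomara each take £45,000; Kenji's £45,000 share passes to Kenji's issue; Sione's £45,000 share passes to Sione's issue.
Kenji's share (£45,000) is divided into 2 shares of £22,500: Saskia takes £22,500; Wendel's £22,500 share passes to Wendel's issue.
Wendel's share (£22,500) passes entirely to Gabor.
Sione's share (£45,000) is divided into 3 shares of £15,000: Freya, Efua, and Reuben each take £15,000.

Saskia: £22,500; Gabor: £22,500; Freya: £15,000; Efua: £15,000; Reuben: £15,000; Svea: £45,000; Isolde: £45,000; Xiomara: £45,000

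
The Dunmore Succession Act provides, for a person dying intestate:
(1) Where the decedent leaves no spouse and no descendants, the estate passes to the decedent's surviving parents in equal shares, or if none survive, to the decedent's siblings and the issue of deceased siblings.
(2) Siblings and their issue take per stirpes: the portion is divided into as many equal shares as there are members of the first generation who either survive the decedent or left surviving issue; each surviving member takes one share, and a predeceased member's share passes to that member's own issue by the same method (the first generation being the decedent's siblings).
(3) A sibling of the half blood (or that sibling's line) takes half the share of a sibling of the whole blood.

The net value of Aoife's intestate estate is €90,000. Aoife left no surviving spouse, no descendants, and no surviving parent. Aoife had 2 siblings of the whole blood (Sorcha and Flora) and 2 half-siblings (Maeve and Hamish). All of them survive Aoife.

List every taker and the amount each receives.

Sorcha: €30,000; Maeve: €15,000; Flora: €30,000; Hamish: €15,000

The entire €90,000 passes to the siblings and their issue.
Counting each half-blood sibling's line as half a unit, there are 3 units in €90,000, so one unit is €30,000. Whole-blood lines (Sorcha and Flora) take €30,000 each; half-blood lines (Maeve and Hamish) take €15,000 each.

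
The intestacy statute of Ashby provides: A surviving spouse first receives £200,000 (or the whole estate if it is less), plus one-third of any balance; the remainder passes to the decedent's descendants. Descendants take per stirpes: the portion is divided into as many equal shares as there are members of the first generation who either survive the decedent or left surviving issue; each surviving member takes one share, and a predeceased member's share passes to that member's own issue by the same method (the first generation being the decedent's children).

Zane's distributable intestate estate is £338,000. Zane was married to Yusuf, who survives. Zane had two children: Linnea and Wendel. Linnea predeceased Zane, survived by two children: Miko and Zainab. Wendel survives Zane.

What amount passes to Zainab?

Zainab receives £23,000.

Yusuf first takes £200,000, leaving a balance of £138,000. Yusuf then takes one-third of the balance (£46,000), for a total of £246,000. The remaining £92,000 passes to the descendants.
The descendants' portion (£92,000) is divided into 2 shares of £46,000: Wendel takes £46,000; Linnea's £46,000 share passes to Linnea's issue.
Linnea's share (£46,000) is divided into 2 shares of £23,000: Miko and Zainab each take £23,000.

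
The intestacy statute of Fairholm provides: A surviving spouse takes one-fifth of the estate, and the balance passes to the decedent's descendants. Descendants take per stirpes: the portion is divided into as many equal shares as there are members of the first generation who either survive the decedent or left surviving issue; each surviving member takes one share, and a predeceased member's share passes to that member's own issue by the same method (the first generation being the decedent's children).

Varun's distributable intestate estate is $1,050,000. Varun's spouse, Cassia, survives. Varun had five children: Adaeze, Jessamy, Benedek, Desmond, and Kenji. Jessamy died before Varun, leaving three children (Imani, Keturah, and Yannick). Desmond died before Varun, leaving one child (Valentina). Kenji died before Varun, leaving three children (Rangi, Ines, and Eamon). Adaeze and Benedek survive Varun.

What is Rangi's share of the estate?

Cassia takes one-fifth of $1,050,000 = $210,000. The remaining $840,000 passes to the descendants.
The descendants' portion ($840,000) is divided into 5 shares of $168,000: Adaeze and Benedek each take $168,000; Jessamy's $168,000 share passes to Jessamy's issue; Desmond's $168,000 share passes to Desmond's issue; Kenji's $168,000 share passes to Kenji's issue.
Jessamy's share ($168,000) is divided into 3 shares of $56,000: Imani, Keturah, and Yannick each take $56,000.
Desmond's share ($168,000) passes entirely to Valentina.
Kenji's share ($168,000) is divided into 3 shares of $56,000: Rangi, Ines, and Eamon each take $56,000.

Rangi receives $56,000.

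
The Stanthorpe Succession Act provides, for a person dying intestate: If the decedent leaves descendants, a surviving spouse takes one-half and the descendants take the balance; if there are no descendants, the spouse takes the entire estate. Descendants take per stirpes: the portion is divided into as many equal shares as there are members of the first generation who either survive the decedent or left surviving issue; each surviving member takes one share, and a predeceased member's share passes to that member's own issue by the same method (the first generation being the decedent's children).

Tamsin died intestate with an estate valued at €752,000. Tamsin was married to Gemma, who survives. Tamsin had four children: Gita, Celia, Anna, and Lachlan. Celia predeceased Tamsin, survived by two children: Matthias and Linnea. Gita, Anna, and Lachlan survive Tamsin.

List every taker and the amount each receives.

Gemma: €376,000; Gita: €94,000; Matthias: €47,000; Linnea: €47,000; Anna: €94,000; Lachlan: €94,000

Gemma takes one-half of €752,000 = €376,000. The remaining €376,000 passes to the descendants.
The descendants' portion (€376,000) is divided into 4 shares of €94,000: Gita, Anna, and Lachlan each take €94,000; Celia's €94,000 share passes to Celia's issue.
Celia's share (€94,000) is divided into 2 shares of €47,000: Matthias and Linnea each take €47,000.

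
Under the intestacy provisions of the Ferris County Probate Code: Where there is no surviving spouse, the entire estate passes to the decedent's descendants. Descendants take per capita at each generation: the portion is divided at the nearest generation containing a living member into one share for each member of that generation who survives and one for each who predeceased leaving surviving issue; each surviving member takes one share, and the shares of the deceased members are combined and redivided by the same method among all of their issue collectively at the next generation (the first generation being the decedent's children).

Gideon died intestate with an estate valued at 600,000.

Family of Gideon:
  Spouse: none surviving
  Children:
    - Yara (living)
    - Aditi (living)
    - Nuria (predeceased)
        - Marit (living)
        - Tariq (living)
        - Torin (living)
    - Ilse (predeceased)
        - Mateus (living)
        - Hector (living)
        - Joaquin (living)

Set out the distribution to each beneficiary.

The entire 600,000 passes to the descendants.
That amount (600,000) is divided at the children's generation into 4 shares of 150,000. Yara and Aditi each take 150,000. The 2 shares of the deceased (Nuria and Ilse) are combined into a pool of 300,000.
That pool (300,000) is divided at the grandchildren's generation equally among Marit, Tariq, Torin, Mateus, Hector, and Joaquin: 50,000 each.

Yara: 150,000; Aditi: 150,000; Marit: 50,000; Tariq: 50,000; Torin: 50,000; Mateus: 50,000; Hector: 50,000; Joaquin: 50,000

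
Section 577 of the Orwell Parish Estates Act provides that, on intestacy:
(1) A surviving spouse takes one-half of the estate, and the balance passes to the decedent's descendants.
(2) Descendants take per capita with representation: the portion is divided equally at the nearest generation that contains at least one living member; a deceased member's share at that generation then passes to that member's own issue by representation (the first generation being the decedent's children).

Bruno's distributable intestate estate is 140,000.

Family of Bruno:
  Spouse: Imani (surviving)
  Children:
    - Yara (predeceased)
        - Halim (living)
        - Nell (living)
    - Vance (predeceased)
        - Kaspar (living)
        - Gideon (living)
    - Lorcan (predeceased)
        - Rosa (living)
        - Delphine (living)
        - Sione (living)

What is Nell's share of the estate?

Nell receives 10,000.

Imani takes one-half of 140,000 = 70,000. The remaining 70,000 passes to the descendants.
No child survives, so the initial division is made at the grandchildren's generation.
The descendants' portion (70,000) is divided into 7 shares of 10,000: Halim, Nell, Kaspar, Gideon, Rosa, Delphine, and Sione each take 10,000.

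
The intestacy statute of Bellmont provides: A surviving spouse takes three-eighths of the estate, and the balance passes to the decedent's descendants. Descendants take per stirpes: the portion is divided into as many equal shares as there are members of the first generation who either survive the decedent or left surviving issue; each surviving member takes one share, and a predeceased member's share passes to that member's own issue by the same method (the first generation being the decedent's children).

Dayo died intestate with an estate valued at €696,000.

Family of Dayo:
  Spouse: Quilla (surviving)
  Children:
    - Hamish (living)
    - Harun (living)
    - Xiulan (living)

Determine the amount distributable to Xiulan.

Quilla takes three-eighths of €696,000 = €261,000. The remaining €435,000 passes to the descendants.
The descendants' portion (€435,000) is divided into 3 shares of €145,000: Hamish, Harun, and Xiulan each take €145,000.

Xiulan receives €145,000.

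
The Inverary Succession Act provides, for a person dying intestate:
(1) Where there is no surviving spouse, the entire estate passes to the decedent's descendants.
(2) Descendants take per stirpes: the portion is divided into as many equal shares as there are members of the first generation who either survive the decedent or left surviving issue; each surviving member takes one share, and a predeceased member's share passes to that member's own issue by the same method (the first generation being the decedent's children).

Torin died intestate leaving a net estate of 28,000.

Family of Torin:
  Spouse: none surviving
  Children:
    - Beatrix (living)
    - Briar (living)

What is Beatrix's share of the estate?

The entire 28,000 passes to the descendants.
That amount (28,000) is divided into 2 shares of 14,000: Beatrix and Briar each take 14,000.

Beatrix receives 14,000.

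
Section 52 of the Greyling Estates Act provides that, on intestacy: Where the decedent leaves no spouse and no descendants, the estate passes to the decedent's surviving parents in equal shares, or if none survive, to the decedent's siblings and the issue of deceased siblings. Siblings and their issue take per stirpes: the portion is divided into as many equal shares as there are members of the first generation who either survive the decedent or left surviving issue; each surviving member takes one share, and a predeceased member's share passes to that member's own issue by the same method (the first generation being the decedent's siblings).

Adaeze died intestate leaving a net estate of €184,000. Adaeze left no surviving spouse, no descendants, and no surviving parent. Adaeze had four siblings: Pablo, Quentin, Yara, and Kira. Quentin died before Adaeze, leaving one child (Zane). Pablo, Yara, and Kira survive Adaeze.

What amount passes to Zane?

The entire €184,000 passes to the siblings and their issue.
That amount (€184,000) is divided into 4 shares of €46,000: Pablo, Yara, and Kira each take €46,000; Quentin's €46,000 share passes to Quentin's issue.
Quentin's share (€46,000) passes entirely to Zane.

Zane receives €46,000.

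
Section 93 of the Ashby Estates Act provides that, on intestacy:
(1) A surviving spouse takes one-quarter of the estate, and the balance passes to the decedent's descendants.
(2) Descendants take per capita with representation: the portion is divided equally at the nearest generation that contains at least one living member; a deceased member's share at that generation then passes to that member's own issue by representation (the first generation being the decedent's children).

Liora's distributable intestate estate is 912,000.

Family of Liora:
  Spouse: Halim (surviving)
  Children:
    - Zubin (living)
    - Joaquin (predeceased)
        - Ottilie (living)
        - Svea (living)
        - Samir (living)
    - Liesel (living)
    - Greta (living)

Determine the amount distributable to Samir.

Halim takes one-quarter of 912,000 = 228,000. The remaining 684,000 passes to the descendants.
The descendants' portion (684,000) is divided into 4 shares of 171,000: Zubin, Liesel, and Greta each take 171,000; Joaquin's 171,000 share passes to Joaquin's issue.
Joaquin's share (171,000) is divided into 3 shares of 57,000: Ottilie, Svea, and Samir each take 57,000.

Samir receives 57,000.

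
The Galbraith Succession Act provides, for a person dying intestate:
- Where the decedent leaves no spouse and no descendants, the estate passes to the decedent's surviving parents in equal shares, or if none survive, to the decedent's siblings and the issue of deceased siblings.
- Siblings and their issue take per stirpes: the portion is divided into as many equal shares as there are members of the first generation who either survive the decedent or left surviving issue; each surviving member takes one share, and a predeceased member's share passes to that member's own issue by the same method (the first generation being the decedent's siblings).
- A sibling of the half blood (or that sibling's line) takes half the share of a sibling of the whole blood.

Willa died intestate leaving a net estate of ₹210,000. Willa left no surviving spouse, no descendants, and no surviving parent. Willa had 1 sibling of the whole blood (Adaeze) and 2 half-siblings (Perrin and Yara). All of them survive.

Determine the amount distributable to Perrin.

The entire ₹210,000 passes to the siblings and their issue.
Counting each half-blood sibling's line as half a unit, there are 2 units in ₹210,000, so one unit is ₹105,000. Whole-blood lines (Adaeze) take ₹105,000 each; half-blood lines (Perrin and Yara) take ₹52,500 each.

Perrin receives ₹52,500.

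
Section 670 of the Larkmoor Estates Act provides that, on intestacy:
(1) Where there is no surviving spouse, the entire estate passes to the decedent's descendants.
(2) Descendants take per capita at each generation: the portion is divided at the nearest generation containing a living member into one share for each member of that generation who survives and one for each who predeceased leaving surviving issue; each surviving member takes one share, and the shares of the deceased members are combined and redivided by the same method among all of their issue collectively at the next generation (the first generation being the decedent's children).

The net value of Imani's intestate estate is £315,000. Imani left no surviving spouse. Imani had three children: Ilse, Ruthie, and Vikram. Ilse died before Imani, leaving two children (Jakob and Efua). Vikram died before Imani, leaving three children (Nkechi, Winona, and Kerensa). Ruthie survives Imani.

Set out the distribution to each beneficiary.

Jakob: £42,000; Efua: £42,000; Ruthie: £105,000; Nkechi: £42,000; Winona: £42,000; Kerensa: £42,000

The entire £315,000 passes to the descendants.
That amount (£315,000) is divided at the children's generation into 3 shares of £105,000. Ruthie takes £105,000. The 2 shares of the deceased (Ilse and Vikram) are combined into a pool of £210,000.
That pool (£210,000) is divided at the grandchildren's generation equally among Jakob, Efua, Nkechi, Winona, and Kerensa: £42,000 each.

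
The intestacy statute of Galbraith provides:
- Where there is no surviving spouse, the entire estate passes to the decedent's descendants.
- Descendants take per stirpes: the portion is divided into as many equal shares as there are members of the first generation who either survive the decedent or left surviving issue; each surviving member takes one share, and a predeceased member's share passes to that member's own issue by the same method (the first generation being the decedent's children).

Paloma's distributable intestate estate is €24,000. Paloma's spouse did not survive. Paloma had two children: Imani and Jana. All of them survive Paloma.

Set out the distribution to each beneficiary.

The entire €24,000 passes to the descendants.
That amount (€24,000) is divided into 2 shares of €12,000: Imani and Jana each take €12,000.

Imani: €12,000; Jana: €12,000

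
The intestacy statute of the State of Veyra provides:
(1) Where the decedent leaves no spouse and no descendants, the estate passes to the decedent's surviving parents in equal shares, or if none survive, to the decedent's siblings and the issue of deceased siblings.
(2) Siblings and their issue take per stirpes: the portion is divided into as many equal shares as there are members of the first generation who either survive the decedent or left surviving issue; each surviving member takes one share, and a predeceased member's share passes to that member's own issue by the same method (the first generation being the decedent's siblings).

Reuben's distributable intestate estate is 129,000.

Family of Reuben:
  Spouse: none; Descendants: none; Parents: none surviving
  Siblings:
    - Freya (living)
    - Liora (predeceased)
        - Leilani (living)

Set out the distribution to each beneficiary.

Freya: 64,500; Leilani: 64,500

The entire 129,000 passes to the siblings and their issue.
That amount (129,000) is divided into 2 shares of 64,500: Freya takes 64,500; Liora's 64,500 share passes to Liora's issue.
Liora's share (64,500) passes entirely to Leilani.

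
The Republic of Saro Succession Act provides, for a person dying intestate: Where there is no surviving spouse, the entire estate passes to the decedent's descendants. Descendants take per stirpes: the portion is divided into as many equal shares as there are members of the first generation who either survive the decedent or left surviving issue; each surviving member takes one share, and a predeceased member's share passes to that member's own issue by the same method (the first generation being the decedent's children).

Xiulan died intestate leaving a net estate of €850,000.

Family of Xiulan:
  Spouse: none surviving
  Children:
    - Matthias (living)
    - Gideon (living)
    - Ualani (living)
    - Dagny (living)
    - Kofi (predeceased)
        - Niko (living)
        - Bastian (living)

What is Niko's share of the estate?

Niko receives €85,000.

The entire €850,000 passes to the descendants.
That amount (€850,000) is divided into 5 shares of €170,000: Matthias, Gideon, Ualani, and Dagny each take €170,000; Kofi's €170,000 share passes to Kofi's issue.
Kofi's share (€170,000) is divided into 2 shares of €85,000: Niko and Bastian each take €85,000.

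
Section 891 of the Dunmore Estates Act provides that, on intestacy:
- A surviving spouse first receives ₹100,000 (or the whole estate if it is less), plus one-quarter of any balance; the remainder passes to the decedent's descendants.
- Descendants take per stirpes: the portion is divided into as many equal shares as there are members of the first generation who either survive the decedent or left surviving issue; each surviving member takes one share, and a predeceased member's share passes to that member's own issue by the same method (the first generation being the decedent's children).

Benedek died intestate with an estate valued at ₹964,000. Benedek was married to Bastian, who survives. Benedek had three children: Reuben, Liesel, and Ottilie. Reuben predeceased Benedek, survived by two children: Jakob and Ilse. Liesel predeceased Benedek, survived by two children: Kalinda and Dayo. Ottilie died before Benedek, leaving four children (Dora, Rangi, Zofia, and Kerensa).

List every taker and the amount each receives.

Bastian first takes ₹100,000, leaving a balance of ₹864,000. Bastian then takes one-quarter of the balance (₹216,000), for a total of ₹316,000. The remaining ₹648,000 passes to the descendants.
The descendants' portion (₹648,000) is divided into 3 shares of ₹216,000: Reuben's ₹216,000 share passes to Reuben's issue; Liesel's ₹216,000 share passes to Liesel's issue; Ottilie's ₹216,000 share passes to Ottilie's issue.
Reuben's share (₹216,000) is divided into 2 shares of ₹108,000: Jakob and Ilse each take ₹108,000.
Liesel's share (₹216,000) is divided into 2 shares of ₹108,000: Kalinda and Dayo each take ₹108,000.
Ottilie's share (₹216,000) is divided into 4 shares of ₹54,000: Dora, Rangi, Zofia, and Kerensa each take ₹54,000.

Bastian: ₹316,000; Jakob: ₹108,000; Ilse: ₹108,000; Kalinda: ₹108,000; Dayo: ₹108,000; Dora: ₹54,000; Rangi: ₹54,000; Zofia: ₹54,000; Kerensa: ₹54,000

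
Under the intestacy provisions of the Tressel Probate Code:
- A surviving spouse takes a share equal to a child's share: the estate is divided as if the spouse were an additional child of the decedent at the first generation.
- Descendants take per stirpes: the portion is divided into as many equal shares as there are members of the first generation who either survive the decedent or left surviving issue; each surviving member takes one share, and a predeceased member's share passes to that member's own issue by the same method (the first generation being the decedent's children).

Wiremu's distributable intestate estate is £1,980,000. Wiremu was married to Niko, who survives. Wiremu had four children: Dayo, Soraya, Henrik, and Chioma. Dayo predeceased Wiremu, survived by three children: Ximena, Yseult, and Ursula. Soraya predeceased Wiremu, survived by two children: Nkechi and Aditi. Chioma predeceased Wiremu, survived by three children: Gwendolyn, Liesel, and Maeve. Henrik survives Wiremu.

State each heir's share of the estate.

Niko: £396,000; Ximena: £132,000; Yseult: £132,000; Ursula: £132,000; Nkechi: £198,000; Aditi: £198,000; Henrik: £396,000; Gwendolyn: £132,000; Liesel: £132,000; Maeve: £132,000

The spouse counts as an additional share at the children's level, so there are 5 primary shares of £396,000. Niko takes one such share (£396,000).
The children's combined portion (£1,584,000) is divided into 4 shares of £396,000: Henrik takes £396,000; Dayo's £396,000 share passes to Dayo's issue; Soraya's £396,000 share passes to Soraya's issue; Chioma's £396,000 share passes to Chioma's issue.
Dayo's share (£396,000) is divided into 3 shares of £132,000: Ximena, Yseult, and Ursula each take £132,000.
Soraya's share (£396,000) is divided into 2 shares of £198,000: Nkechi and Aditi each take £198,000.
Chioma's share (£396,000) is divided into 3 shares of £132,000: Gwendolyn, Liesel, and Maeve each take £132,000.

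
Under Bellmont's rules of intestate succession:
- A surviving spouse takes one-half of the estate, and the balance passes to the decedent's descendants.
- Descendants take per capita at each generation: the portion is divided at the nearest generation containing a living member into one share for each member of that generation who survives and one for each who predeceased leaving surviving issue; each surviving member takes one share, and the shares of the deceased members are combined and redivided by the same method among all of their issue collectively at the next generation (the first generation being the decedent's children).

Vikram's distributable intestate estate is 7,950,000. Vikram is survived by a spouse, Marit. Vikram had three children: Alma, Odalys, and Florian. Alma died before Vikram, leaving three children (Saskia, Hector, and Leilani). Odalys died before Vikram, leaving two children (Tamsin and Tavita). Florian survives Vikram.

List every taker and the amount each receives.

Marit: 3,975,000; Saskia: 530,000; Hector: 530,000; Leilani: 530,000; Tamsin: 530,000; Tavita: 530,000; Florian: 1,325,000

Marit takes one-half of 7,950,000 = 3,975,000. The remaining 3,975,000 passes to the descendants.
The descendants' portion (3,975,000) is divided at the children's generation into 3 shares of 1,325,000. Florian takes 1,325,000. The 2 shares of the deceased (Alma and Odalys) are combined into a pool of 2,650,000.
That pool (2,650,000) is divided at the grandchildren's generation equally among Saskia, Hector, Leilani, Tamsin, and Tavita: 530,000 each.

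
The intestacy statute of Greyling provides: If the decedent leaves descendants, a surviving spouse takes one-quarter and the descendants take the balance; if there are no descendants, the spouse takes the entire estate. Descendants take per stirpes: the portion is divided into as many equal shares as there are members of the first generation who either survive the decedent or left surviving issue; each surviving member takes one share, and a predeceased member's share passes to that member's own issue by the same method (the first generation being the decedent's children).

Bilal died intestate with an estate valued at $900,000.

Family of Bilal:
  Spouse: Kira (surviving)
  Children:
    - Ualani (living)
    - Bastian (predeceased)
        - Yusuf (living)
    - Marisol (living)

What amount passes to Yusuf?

Yusuf receives $225,000.

Kira takes one-quarter of $900,000 = $225,000. The remaining $675,000 passes to the descendants.
The descendants' portion ($675,000) is divided into 3 shares of $225,000: Ualani and Marisol each take $225,000; Bastian's $225,000 share passes to Bastian's issue.
Bastian's share ($225,000) passes entirely to Yusuf.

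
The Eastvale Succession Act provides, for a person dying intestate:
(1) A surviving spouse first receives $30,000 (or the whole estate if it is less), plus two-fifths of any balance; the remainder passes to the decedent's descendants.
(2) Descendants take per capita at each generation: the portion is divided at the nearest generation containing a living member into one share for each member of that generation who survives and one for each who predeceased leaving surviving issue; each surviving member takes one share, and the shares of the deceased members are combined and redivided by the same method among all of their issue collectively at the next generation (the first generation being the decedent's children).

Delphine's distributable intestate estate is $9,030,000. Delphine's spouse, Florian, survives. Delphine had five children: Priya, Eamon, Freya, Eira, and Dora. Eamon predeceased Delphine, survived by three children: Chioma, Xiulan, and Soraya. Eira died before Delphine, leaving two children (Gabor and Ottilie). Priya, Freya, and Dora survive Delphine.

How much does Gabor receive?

Gabor receives $432,000.

Florian first takes $30,000, leaving a balance of $9,000,000. Florian then takes two-fifths of the balance ($3,600,000), for a total of $3,630,000. The remaining $5,400,000 passes to the descendants.
The descendants' portion ($5,400,000) is divided at the children's generation into 5 shares of $1,080,000. Priya, Freya, and Dora each take $1,080,000. The 2 shares of the deceased (Eamon and Eira) are combined into a pool of $2,160,000.
That pool ($2,160,000) is divided at the grandchildren's generation equally among Chioma, Xiulan, Soraya, Gabor, and Ottilie: $432,000 each.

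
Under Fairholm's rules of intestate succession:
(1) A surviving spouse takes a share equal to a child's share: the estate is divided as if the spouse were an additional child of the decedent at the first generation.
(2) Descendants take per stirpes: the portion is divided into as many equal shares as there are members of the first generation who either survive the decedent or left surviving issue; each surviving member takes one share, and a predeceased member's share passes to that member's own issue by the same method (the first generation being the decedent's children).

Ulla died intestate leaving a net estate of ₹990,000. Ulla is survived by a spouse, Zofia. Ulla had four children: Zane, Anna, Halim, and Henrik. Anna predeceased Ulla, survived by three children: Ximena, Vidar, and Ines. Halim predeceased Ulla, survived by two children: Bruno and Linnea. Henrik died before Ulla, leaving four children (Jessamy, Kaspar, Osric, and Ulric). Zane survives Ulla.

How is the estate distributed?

Zofia: ₹198,000; Zane: ₹198,000; Ximena: ₹66,000; Vidar: ₹66,000; Ines: ₹66,000; Bruno: ₹99,000; Linnea: ₹99,000; Jessamy: ₹49,500; Kaspar: ₹49,500; Osric: ₹49,500; Ulric: ₹49,500

The spouse counts as an additional share at the children's level, so there are 5 primary shares of ₹198,000. Zofia takes one such share (₹198,000).
The children's combined portion (₹792,000) is divided into 4 shares of ₹198,000: Zane takes ₹198,000; Anna's ₹198,000 share passes to Anna's issue; Halim's ₹198,000 share passes to Halim's issue; Henrik's ₹198,000 share passes to Henrik's issue.
Anna's share (₹198,000) is divided into 3 shares of ₹66,000: Ximena, Vidar, and Ines each take ₹66,000.
Halim's share (₹198,000) is divided into 2 shares of ₹99,000: Bruno and Linnea each take ₹99,000.
Henrik's share (₹198,000) is divided into 4 shares of ₹49,500: Jessamy, Kaspar, Osric, and Ulric each take ₹49,500.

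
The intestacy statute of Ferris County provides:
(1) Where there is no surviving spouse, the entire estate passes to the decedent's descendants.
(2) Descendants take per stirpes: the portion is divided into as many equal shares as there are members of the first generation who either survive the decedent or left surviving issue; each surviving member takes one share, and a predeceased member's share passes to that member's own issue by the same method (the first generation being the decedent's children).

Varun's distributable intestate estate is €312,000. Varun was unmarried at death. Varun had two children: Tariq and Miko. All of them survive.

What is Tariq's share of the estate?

The entire €312,000 passes to the descendants.
That amount (€312,000) is divided into 2 shares of €156,000: Tariq and Miko each take €156,000.

Tariq receives €156,000.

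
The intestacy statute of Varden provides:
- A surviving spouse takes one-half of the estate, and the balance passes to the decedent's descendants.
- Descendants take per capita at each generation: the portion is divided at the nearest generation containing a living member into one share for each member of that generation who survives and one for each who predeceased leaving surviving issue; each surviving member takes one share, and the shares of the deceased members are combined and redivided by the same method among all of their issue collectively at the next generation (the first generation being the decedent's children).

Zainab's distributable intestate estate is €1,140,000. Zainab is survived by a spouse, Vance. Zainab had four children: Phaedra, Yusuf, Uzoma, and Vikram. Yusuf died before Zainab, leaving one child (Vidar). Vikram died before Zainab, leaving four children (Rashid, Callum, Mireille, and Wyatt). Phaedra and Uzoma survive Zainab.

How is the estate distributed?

Vance: €570,000; Phaedra: €142,500; Vidar: €57,000; Uzoma: €142,500; Rashid: €57,000; Callum: €57,000; Mireille: €57,000; Wyatt: €57,000

Vance takes one-half of €1,140,000 = €570,000. The remaining €570,000 passes to the descendants.
The descendants' portion (€570,000) is divided at the children's generation into 4 shares of €142,500. Phaedra and Uzoma each take €142,500. The 2 shares of the deceased (Yusuf and Vikram) are combined into a pool of €285,000.
That pool (€285,000) is divided at the grandchildren's generation equally among Vidar, Rashid, Callum, Mireille, and Wyatt: €57,000 each.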